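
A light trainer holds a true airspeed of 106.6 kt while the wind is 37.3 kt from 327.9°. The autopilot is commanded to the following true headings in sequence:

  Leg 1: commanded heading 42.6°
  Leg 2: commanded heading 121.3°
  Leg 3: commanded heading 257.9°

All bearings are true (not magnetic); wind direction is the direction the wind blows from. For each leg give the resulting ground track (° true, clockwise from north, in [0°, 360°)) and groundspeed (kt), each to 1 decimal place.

Leg 1: track=63.0°, groundspeed=103.2 kt
Leg 2: track=128.1°, groundspeed=140.9 kt
Leg 3: track=237.4°, groundspeed=100.2 kt

Leg 1: heading 42.6°; drift +20.4° → track 63.0°, groundspeed 103.2 kt
Leg 2: heading 121.3°; drift +6.8° → track 128.1°, groundspeed 140.9 kt
Leg 3: heading 257.9°; drift -20.5° → track 237.4°, groundspeed 100.2 kt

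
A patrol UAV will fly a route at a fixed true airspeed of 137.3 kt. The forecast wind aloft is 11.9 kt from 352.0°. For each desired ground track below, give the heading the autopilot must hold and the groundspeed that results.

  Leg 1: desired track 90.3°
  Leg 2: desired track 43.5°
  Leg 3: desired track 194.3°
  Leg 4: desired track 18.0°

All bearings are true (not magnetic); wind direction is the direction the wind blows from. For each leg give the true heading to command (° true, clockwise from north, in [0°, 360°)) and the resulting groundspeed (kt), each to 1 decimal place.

Leg 1: heading=85.4°, groundspeed=138.5 kt
Leg 2: heading=39.6°, groundspeed=129.6 kt
Leg 3: heading=196.2°, groundspeed=148.2 kt
Leg 4: heading=15.8°, groundspeed=126.5 kt

Leg 1: desired track 90.3°; wind correction -4.9° → command heading 85.4°, groundspeed 138.5 kt
Leg 2: desired track 43.5°; wind correction -3.9° → command heading 39.6°, groundspeed 129.6 kt
Leg 3: desired track 194.3°; wind correction +1.9° → command heading 196.2°, groundspeed 148.2 kt
Leg 4: desired track 18.0°; wind correction -2.2° → command heading 15.8°, groundspeed 126.5 kt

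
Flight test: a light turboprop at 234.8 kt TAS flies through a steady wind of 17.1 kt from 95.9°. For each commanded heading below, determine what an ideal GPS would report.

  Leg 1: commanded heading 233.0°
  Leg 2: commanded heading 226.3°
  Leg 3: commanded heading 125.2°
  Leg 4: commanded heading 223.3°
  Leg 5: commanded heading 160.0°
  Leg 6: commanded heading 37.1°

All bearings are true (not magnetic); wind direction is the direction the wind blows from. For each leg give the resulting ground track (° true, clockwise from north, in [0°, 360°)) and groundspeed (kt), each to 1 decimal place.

Leg 1: heading 233.0°; drift +2.7° → track 235.7°, groundspeed 247.6 kt
Leg 2: heading 226.3°; drift +3.0° → track 229.3°, groundspeed 246.2 kt
Leg 3: heading 125.2°; drift +2.2° → track 127.4°, groundspeed 220.0 kt
Leg 4: heading 223.3°; drift +3.2° → track 226.5°, groundspeed 245.6 kt
Leg 5: heading 160.0°; drift +3.9° → track 163.9°, groundspeed 227.9 kt
Leg 6: heading 37.1°; drift -3.7° → track 33.4°, groundspeed 226.4 kt

Leg 1: track=235.7°, groundspeed=247.6 kt
Leg 2: track=229.3°, groundspeed=246.2 kt
Leg 3: track=127.4°, groundspeed=220.0 kt
Leg 4: track=226.5°, groundspeed=245.6 kt
Leg 5: track=163.9°, groundspeed=227.9 kt
Leg 6: track=33.4°, groundspeed=226.4 kt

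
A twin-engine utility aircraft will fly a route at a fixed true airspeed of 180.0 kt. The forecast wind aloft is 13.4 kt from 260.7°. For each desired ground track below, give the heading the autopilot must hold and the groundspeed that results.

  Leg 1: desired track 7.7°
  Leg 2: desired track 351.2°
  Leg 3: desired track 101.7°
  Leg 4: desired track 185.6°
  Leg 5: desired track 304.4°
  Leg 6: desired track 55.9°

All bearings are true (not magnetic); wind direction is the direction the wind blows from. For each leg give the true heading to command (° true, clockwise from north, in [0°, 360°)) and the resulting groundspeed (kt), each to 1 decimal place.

Leg 1: desired track 7.7°; wind correction -4.1° → command heading 3.6°, groundspeed 183.5 kt
Leg 2: desired track 351.2°; wind correction -4.3° → command heading 346.9°, groundspeed 179.6 kt
Leg 3: desired track 101.7°; wind correction +1.5° → command heading 103.2°, groundspeed 192.4 kt
Leg 4: desired track 185.6°; wind correction +4.1° → command heading 189.7°, groundspeed 176.1 kt
Leg 5: desired track 304.4°; wind correction -2.9° → command heading 301.5°, groundspeed 170.1 kt
Leg 6: desired track 55.9°; wind correction -1.8° → command heading 54.1°, groundspeed 192.1 kt

Leg 1: heading=3.6°, groundspeed=183.5 kt
Leg 2: heading=346.9°, groundspeed=179.6 kt
Leg 3: heading=103.2°, groundspeed=192.4 kt
Leg 4: heading=189.7°, groundspeed=176.1 kt
Leg 5: heading=301.5°, groundspeed=170.1 kt
Leg 6: heading=54.1°, groundspeed=192.1 kt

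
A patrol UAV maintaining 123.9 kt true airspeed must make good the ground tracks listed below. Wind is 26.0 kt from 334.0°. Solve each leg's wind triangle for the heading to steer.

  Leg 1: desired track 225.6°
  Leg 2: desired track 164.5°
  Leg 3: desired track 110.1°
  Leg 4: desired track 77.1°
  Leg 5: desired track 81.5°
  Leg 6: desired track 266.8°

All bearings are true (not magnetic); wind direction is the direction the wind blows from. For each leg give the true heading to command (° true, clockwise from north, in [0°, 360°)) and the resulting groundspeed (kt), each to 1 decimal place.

Leg 1: desired track 225.6°; wind correction +11.5° → command heading 237.1°, groundspeed 129.6 kt
Leg 2: desired track 164.5°; wind correction +2.2° → command heading 166.7°, groundspeed 149.4 kt
Leg 3: desired track 110.1°; wind correction -8.4° → command heading 101.7°, groundspeed 141.3 kt
Leg 4: desired track 77.1°; wind correction -11.8° → command heading 65.3°, groundspeed 127.2 kt
Leg 5: desired track 81.5°; wind correction -11.5° → command heading 70.0°, groundspeed 129.2 kt
Leg 6: desired track 266.8°; wind correction +11.2° → command heading 278.0°, groundspeed 111.5 kt

Leg 1: heading=237.1°, groundspeed=129.6 kt
Leg 2: heading=166.7°, groundspeed=149.4 kt
Leg 3: heading=101.7°, groundspeed=141.3 kt
Leg 4: heading=65.3°, groundspeed=127.2 kt
Leg 5: heading=70.0°, groundspeed=129.2 kt
Leg 6: heading=278.0°, groundspeed=111.5 kt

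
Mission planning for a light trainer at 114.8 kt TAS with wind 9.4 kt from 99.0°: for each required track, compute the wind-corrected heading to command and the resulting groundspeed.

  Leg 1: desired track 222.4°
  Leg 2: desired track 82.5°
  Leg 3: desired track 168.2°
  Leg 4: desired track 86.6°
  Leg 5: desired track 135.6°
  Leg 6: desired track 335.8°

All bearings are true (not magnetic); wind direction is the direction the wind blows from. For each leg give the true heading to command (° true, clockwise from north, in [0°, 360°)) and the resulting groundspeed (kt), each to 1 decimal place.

Leg 1: heading=218.5°, groundspeed=119.7 kt
Leg 2: heading=83.8°, groundspeed=105.8 kt
Leg 3: heading=163.8°, groundspeed=111.1 kt
Leg 4: heading=87.6°, groundspeed=105.6 kt
Leg 5: heading=132.8°, groundspeed=107.1 kt
Leg 6: heading=339.7°, groundspeed=119.7 kt

Leg 1: desired track 222.4°; wind correction -3.9° → command heading 218.5°, groundspeed 119.7 kt
Leg 2: desired track 82.5°; wind correction +1.3° → command heading 83.8°, groundspeed 105.8 kt
Leg 3: desired track 168.2°; wind correction -4.4° → command heading 163.8°, groundspeed 111.1 kt
Leg 4: desired track 86.6°; wind correction +1.0° → command heading 87.6°, groundspeed 105.6 kt
Leg 5: desired track 135.6°; wind correction -2.8° → command heading 132.8°, groundspeed 107.1 kt
Leg 6: desired track 335.8°; wind correction +3.9° → command heading 339.7°, groundspeed 119.7 kt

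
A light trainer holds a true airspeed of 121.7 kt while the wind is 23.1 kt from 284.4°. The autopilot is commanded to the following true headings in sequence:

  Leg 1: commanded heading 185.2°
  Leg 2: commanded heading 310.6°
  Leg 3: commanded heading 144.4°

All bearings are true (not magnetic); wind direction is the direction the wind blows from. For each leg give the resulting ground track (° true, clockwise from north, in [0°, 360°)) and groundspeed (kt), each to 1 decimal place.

Leg 1: track=174.9°, groundspeed=127.4 kt
Leg 2: track=316.4°, groundspeed=101.5 kt
Leg 3: track=138.3°, groundspeed=140.2 kt

Leg 1: heading 185.2°; drift -10.3° → track 174.9°, groundspeed 127.4 kt
Leg 2: heading 310.6°; drift +5.8° → track 316.4°, groundspeed 101.5 kt
Leg 3: heading 144.4°; drift -6.1° → track 138.3°, groundspeed 140.2 kt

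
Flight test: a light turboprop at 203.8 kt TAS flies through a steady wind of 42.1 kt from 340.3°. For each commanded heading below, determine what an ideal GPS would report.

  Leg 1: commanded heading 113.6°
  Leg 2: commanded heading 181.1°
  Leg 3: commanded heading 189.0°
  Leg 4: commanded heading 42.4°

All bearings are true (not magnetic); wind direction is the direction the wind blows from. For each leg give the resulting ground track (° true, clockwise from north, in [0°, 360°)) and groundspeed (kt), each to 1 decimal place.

Leg 1: heading 113.6°; drift +7.5° → track 121.1°, groundspeed 234.7 kt
Leg 2: heading 181.1°; drift -3.5° → track 177.6°, groundspeed 243.6 kt
Leg 3: heading 189.0°; drift -4.8° → track 184.2°, groundspeed 241.6 kt
Leg 4: heading 42.4°; drift +11.4° → track 53.8°, groundspeed 187.8 kt

Leg 1: track=121.1°, groundspeed=234.7 kt
Leg 2: track=177.6°, groundspeed=243.6 kt
Leg 3: track=184.2°, groundspeed=241.6 kt
Leg 4: track=53.8°, groundspeed=187.8 kt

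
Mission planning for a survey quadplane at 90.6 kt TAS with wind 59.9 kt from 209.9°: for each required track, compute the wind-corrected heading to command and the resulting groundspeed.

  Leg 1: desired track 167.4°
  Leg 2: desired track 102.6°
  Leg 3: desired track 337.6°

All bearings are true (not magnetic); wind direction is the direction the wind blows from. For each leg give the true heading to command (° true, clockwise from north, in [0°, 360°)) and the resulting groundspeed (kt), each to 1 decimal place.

Leg 1: heading=193.9°, groundspeed=36.9 kt
Leg 2: heading=141.7°, groundspeed=88.1 kt
Leg 3: heading=306.1°, groundspeed=113.8 kt

Leg 1: desired track 167.4°; wind correction +26.5° → command heading 193.9°, groundspeed 36.9 kt
Leg 2: desired track 102.6°; wind correction +39.1° → command heading 141.7°, groundspeed 88.1 kt
Leg 3: desired track 337.6°; wind correction -31.5° → command heading 306.1°, groundspeed 113.8 kt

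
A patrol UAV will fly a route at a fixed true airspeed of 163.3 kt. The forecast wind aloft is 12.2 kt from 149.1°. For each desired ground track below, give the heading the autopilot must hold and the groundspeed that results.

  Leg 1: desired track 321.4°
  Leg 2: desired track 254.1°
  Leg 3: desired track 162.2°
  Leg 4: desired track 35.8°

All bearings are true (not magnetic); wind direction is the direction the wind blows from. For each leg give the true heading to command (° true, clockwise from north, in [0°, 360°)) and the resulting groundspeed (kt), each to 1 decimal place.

Leg 1: desired track 321.4°; wind correction -0.6° → command heading 320.8°, groundspeed 175.4 kt
Leg 2: desired track 254.1°; wind correction -4.1° → command heading 250.0°, groundspeed 166.0 kt
Leg 3: desired track 162.2°; wind correction -1.0° → command heading 161.2°, groundspeed 151.4 kt
Leg 4: desired track 35.8°; wind correction +3.9° → command heading 39.7°, groundspeed 167.7 kt

Leg 1: heading=320.8°, groundspeed=175.4 kt
Leg 2: heading=250.0°, groundspeed=166.0 kt
Leg 3: heading=161.2°, groundspeed=151.4 kt
Leg 4: heading=39.7°, groundspeed=167.7 kt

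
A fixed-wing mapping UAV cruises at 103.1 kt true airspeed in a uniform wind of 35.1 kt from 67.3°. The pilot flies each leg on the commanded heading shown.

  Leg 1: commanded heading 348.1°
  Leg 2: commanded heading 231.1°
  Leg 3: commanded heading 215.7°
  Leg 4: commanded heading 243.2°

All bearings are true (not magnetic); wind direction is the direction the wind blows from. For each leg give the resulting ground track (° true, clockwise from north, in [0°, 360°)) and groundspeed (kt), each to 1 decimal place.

Leg 1: track=328.4°, groundspeed=102.5 kt
Leg 2: track=235.2°, groundspeed=137.2 kt
Leg 3: track=223.6°, groundspeed=134.3 kt
Leg 4: track=244.2°, groundspeed=138.1 kt

Leg 1: heading 348.1°; drift -19.7° → track 328.4°, groundspeed 102.5 kt
Leg 2: heading 231.1°; drift +4.1° → track 235.2°, groundspeed 137.2 kt
Leg 3: heading 215.7°; drift +7.9° → track 223.6°, groundspeed 134.3 kt
Leg 4: heading 243.2°; drift +1.0° → track 244.2°, groundspeed 138.1 kt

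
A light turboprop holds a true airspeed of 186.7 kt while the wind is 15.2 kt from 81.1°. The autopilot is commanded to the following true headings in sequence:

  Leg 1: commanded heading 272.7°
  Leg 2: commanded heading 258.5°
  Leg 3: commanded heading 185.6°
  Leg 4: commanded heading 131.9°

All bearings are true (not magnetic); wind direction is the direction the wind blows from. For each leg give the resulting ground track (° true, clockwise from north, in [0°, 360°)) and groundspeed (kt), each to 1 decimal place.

Leg 1: track=271.8°, groundspeed=201.6 kt
Leg 2: track=258.7°, groundspeed=201.9 kt
Leg 3: track=190.0°, groundspeed=191.1 kt
Leg 4: track=135.7°, groundspeed=177.5 kt

Leg 1: heading 272.7°; drift -0.9° → track 271.8°, groundspeed 201.6 kt
Leg 2: heading 258.5°; drift +0.2° → track 258.7°, groundspeed 201.9 kt
Leg 3: heading 185.6°; drift +4.4° → track 190.0°, groundspeed 191.1 kt
Leg 4: heading 131.9°; drift +3.8° → track 135.7°, groundspeed 177.5 kt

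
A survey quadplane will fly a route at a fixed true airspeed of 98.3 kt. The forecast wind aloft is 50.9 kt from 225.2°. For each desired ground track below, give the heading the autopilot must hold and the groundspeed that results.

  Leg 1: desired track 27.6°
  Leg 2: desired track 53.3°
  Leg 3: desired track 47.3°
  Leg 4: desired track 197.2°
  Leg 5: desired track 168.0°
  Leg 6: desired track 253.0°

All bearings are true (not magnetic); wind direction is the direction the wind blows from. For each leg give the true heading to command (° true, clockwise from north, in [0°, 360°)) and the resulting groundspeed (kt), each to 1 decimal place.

Leg 1: desired track 27.6°; wind correction -9.0° → command heading 18.6°, groundspeed 145.6 kt
Leg 2: desired track 53.3°; wind correction +4.2° → command heading 57.5°, groundspeed 148.4 kt
Leg 3: desired track 47.3°; wind correction +1.1° → command heading 48.4°, groundspeed 149.1 kt
Leg 4: desired track 197.2°; wind correction +14.1° → command heading 211.3°, groundspeed 50.4 kt
Leg 5: desired track 168.0°; wind correction +25.8° → command heading 193.8°, groundspeed 60.9 kt
Leg 6: desired track 253.0°; wind correction -14.0° → command heading 239.0°, groundspeed 50.4 kt

Leg 1: heading=18.6°, groundspeed=145.6 kt
Leg 2: heading=57.5°, groundspeed=148.4 kt
Leg 3: heading=48.4°, groundspeed=149.1 kt
Leg 4: heading=211.3°, groundspeed=50.4 kt
Leg 5: heading=193.8°, groundspeed=60.9 kt
Leg 6: heading=239.0°, groundspeed=50.4 kt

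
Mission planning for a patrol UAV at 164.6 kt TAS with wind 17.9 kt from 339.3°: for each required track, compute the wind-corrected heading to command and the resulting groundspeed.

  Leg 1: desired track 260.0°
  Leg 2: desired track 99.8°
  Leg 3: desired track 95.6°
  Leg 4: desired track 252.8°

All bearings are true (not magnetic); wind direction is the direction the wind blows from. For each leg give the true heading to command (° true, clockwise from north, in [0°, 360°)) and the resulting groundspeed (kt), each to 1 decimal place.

Leg 1: heading=266.1°, groundspeed=160.3 kt
Leg 2: heading=94.4°, groundspeed=173.0 kt
Leg 3: heading=90.0°, groundspeed=171.7 kt
Leg 4: heading=259.0°, groundspeed=162.5 kt

Leg 1: desired track 260.0°; wind correction +6.1° → command heading 266.1°, groundspeed 160.3 kt
Leg 2: desired track 99.8°; wind correction -5.4° → command heading 94.4°, groundspeed 173.0 kt
Leg 3: desired track 95.6°; wind correction -5.6° → command heading 90.0°, groundspeed 171.7 kt
Leg 4: desired track 252.8°; wind correction +6.2° → command heading 259.0°, groundspeed 162.5 kt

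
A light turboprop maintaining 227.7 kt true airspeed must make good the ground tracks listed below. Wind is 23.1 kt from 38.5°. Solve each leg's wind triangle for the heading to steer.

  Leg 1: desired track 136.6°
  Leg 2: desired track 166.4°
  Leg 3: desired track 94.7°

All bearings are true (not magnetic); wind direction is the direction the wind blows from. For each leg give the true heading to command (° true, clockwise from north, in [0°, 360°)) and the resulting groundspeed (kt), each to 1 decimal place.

Leg 1: desired track 136.6°; wind correction -5.8° → command heading 130.8°, groundspeed 229.8 kt
Leg 2: desired track 166.4°; wind correction -4.6° → command heading 161.8°, groundspeed 241.2 kt
Leg 3: desired track 94.7°; wind correction -4.8° → command heading 89.9°, groundspeed 214.0 kt

Leg 1: heading=130.8°, groundspeed=229.8 kt
Leg 2: heading=161.8°, groundspeed=241.2 kt
Leg 3: heading=89.9°, groundspeed=214.0 kt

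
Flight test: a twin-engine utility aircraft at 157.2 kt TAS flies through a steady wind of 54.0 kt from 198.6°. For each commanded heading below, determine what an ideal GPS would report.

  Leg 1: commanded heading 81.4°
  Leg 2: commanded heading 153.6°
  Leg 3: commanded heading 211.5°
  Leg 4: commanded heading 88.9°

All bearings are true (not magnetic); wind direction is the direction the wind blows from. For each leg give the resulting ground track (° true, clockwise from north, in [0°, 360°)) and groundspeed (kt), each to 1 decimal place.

Leg 1: heading 81.4°; drift -14.8° → track 66.6°, groundspeed 188.1 kt
Leg 2: heading 153.6°; drift -17.8° → track 135.8°, groundspeed 125.0 kt
Leg 3: heading 211.5°; drift +6.6° → track 218.1°, groundspeed 105.3 kt
Leg 4: heading 88.9°; drift -16.2° → track 72.7°, groundspeed 182.6 kt

Leg 1: track=66.6°, groundspeed=188.1 kt
Leg 2: track=135.8°, groundspeed=125.0 kt
Leg 3: track=218.1°, groundspeed=105.3 kt
Leg 4: track=72.7°, groundspeed=182.6 kt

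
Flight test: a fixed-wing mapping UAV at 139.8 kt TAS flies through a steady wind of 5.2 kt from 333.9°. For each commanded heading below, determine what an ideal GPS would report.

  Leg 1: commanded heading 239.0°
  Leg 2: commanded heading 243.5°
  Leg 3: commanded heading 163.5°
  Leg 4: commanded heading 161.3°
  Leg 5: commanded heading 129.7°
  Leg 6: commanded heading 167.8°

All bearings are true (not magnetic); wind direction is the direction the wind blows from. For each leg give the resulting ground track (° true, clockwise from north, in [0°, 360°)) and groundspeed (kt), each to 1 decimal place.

Leg 1: track=236.9°, groundspeed=140.3 kt
Leg 2: track=241.4°, groundspeed=139.9 kt
Leg 3: track=163.2°, groundspeed=144.9 kt
Leg 4: track=161.0°, groundspeed=145.0 kt
Leg 5: track=130.5°, groundspeed=144.6 kt
Leg 6: track=167.3°, groundspeed=144.9 kt

Leg 1: heading 239.0°; drift -2.1° → track 236.9°, groundspeed 140.3 kt
Leg 2: heading 243.5°; drift -2.1° → track 241.4°, groundspeed 139.9 kt
Leg 3: heading 163.5°; drift -0.3° → track 163.2°, groundspeed 144.9 kt
Leg 4: heading 161.3°; drift -0.3° → track 161.0°, groundspeed 145.0 kt
Leg 5: heading 129.7°; drift +0.8° → track 130.5°, groundspeed 144.6 kt
Leg 6: heading 167.8°; drift -0.5° → track 167.3°, groundspeed 144.9 kt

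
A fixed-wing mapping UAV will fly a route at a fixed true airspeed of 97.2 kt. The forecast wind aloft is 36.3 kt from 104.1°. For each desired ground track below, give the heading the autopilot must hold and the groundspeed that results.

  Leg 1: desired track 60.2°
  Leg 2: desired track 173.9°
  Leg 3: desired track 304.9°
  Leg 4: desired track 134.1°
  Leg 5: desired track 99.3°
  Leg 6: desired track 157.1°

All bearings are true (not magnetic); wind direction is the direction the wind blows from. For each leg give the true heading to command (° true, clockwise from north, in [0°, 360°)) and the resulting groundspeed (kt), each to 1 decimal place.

Leg 1: desired track 60.2°; wind correction +15.0° → command heading 75.2°, groundspeed 67.7 kt
Leg 2: desired track 173.9°; wind correction -20.5° → command heading 153.4°, groundspeed 78.5 kt
Leg 3: desired track 304.9°; wind correction +7.6° → command heading 312.5°, groundspeed 130.3 kt
Leg 4: desired track 134.1°; wind correction -10.8° → command heading 123.3°, groundspeed 64.1 kt
Leg 5: desired track 99.3°; wind correction +1.8° → command heading 101.1°, groundspeed 61.0 kt
Leg 6: desired track 157.1°; wind correction -17.4° → command heading 139.7°, groundspeed 70.9 kt

Leg 1: heading=75.2°, groundspeed=67.7 kt
Leg 2: heading=153.4°, groundspeed=78.5 kt
Leg 3: heading=312.5°, groundspeed=130.3 kt
Leg 4: heading=123.3°, groundspeed=64.1 kt
Leg 5: heading=101.1°, groundspeed=61.0 kt
Leg 6: heading=139.7°, groundspeed=70.9 kt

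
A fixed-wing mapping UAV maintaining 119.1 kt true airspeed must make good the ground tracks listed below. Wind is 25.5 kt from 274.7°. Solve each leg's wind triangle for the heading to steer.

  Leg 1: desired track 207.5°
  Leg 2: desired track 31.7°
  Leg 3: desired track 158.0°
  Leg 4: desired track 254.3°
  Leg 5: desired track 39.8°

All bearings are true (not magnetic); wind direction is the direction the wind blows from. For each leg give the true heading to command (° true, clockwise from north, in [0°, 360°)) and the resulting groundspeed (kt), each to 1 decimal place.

Leg 1: desired track 207.5°; wind correction +11.4° → command heading 218.9°, groundspeed 106.9 kt
Leg 2: desired track 31.7°; wind correction -11.0° → command heading 20.7°, groundspeed 128.5 kt
Leg 3: desired track 158.0°; wind correction +11.0° → command heading 169.0°, groundspeed 128.4 kt
Leg 4: desired track 254.3°; wind correction +4.3° → command heading 258.6°, groundspeed 94.9 kt
Leg 5: desired track 39.8°; wind correction -10.1° → command heading 29.7°, groundspeed 131.9 kt

Leg 1: heading=218.9°, groundspeed=106.9 kt
Leg 2: heading=20.7°, groundspeed=128.5 kt
Leg 3: heading=169.0°, groundspeed=128.4 kt
Leg 4: heading=258.6°, groundspeed=94.9 kt
Leg 5: heading=29.7°, groundspeed=131.9 kt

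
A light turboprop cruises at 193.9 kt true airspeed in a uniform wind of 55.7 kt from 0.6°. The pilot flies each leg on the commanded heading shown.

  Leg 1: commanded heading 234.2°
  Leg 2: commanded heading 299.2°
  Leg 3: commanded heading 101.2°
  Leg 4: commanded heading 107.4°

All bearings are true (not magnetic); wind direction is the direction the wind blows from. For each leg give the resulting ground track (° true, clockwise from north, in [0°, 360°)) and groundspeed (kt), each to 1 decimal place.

Leg 1: heading 234.2°; drift -11.2° → track 223.0°, groundspeed 231.3 kt
Leg 2: heading 299.2°; drift -16.3° → track 282.9°, groundspeed 174.2 kt
Leg 3: heading 101.2°; drift +15.0° → track 116.2°, groundspeed 211.4 kt
Leg 4: heading 107.4°; drift +14.2° → track 121.6°, groundspeed 216.7 kt

Leg 1: track=223.0°, groundspeed=231.3 kt
Leg 2: track=282.9°, groundspeed=174.2 kt
Leg 3: track=116.2°, groundspeed=211.4 kt
Leg 4: track=121.6°, groundspeed=216.7 kt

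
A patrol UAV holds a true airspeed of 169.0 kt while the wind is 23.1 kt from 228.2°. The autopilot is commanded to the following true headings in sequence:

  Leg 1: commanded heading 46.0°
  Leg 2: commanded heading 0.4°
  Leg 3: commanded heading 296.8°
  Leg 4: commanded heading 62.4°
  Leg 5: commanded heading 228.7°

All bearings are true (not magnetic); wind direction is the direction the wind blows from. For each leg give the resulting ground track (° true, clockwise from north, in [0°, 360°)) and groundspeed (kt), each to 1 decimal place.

Leg 1: track=46.3°, groundspeed=192.1 kt
Leg 2: track=5.7°, groundspeed=185.3 kt
Leg 3: track=304.4°, groundspeed=162.0 kt
Leg 4: track=60.7°, groundspeed=191.5 kt
Leg 5: track=228.8°, groundspeed=145.9 kt

Leg 1: heading 46.0°; drift +0.3° → track 46.3°, groundspeed 192.1 kt
Leg 2: heading 0.4°; drift +5.3° → track 5.7°, groundspeed 185.3 kt
Leg 3: heading 296.8°; drift +7.6° → track 304.4°, groundspeed 162.0 kt
Leg 4: heading 62.4°; drift -1.7° → track 60.7°, groundspeed 191.5 kt
Leg 5: heading 228.7°; drift +0.1° → track 228.8°, groundspeed 145.9 kt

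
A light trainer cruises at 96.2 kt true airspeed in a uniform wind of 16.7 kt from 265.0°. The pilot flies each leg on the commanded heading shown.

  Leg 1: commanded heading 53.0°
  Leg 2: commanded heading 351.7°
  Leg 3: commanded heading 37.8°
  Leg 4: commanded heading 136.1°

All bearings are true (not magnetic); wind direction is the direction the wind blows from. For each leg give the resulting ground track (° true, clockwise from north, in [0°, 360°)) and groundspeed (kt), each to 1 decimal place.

Leg 1: heading 53.0°; drift +4.6° → track 57.6°, groundspeed 110.7 kt
Leg 2: heading 351.7°; drift +9.9° → track 1.6°, groundspeed 96.7 kt
Leg 3: heading 37.8°; drift +6.5° → track 44.3°, groundspeed 108.2 kt
Leg 4: heading 136.1°; drift -6.9° → track 129.2°, groundspeed 107.5 kt

Leg 1: track=57.6°, groundspeed=110.7 kt
Leg 2: track=1.6°, groundspeed=96.7 kt
Leg 3: track=44.3°, groundspeed=108.2 kt
Leg 4: track=129.2°, groundspeed=107.5 kt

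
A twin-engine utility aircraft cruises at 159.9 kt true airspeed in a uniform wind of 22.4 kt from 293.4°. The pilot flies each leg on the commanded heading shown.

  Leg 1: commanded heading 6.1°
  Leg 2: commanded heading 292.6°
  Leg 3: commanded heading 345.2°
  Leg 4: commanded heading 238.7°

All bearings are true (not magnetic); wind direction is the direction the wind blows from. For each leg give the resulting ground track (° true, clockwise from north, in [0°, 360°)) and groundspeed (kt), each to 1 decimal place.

Leg 1: track=14.0°, groundspeed=154.7 kt
Leg 2: track=292.5°, groundspeed=137.5 kt
Leg 3: track=352.1°, groundspeed=147.1 kt
Leg 4: track=231.6°, groundspeed=148.1 kt

Leg 1: heading 6.1°; drift +7.9° → track 14.0°, groundspeed 154.7 kt
Leg 2: heading 292.6°; drift -0.1° → track 292.5°, groundspeed 137.5 kt
Leg 3: heading 345.2°; drift +6.9° → track 352.1°, groundspeed 147.1 kt
Leg 4: heading 238.7°; drift -7.1° → track 231.6°, groundspeed 148.1 kt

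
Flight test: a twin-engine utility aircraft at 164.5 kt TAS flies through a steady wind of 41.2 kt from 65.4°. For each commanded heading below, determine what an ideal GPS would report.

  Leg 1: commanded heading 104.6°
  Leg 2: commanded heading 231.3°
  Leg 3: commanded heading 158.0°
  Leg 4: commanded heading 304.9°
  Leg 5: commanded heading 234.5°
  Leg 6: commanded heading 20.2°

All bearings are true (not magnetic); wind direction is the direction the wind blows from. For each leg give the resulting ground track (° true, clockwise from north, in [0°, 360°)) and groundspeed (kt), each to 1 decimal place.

Leg 1: track=115.7°, groundspeed=135.1 kt
Leg 2: track=234.1°, groundspeed=204.7 kt
Leg 3: track=171.9°, groundspeed=171.4 kt
Leg 4: track=294.1°, groundspeed=188.8 kt
Leg 5: track=236.7°, groundspeed=205.1 kt
Leg 6: track=8.0°, groundspeed=138.6 kt

Leg 1: heading 104.6°; drift +11.1° → track 115.7°, groundspeed 135.1 kt
Leg 2: heading 231.3°; drift +2.8° → track 234.1°, groundspeed 204.7 kt
Leg 3: heading 158.0°; drift +13.9° → track 171.9°, groundspeed 171.4 kt
Leg 4: heading 304.9°; drift -10.8° → track 294.1°, groundspeed 188.8 kt
Leg 5: heading 234.5°; drift +2.2° → track 236.7°, groundspeed 205.1 kt
Leg 6: heading 20.2°; drift -12.2° → track 8.0°, groundspeed 138.6 kt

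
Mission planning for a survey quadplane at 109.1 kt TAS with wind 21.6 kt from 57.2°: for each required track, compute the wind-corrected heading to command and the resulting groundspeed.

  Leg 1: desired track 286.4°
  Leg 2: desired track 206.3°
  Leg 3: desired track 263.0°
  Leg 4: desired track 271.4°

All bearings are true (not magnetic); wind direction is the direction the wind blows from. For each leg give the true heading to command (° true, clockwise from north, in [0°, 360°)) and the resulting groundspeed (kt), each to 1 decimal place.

Leg 1: desired track 286.4°; wind correction +8.6° → command heading 295.0°, groundspeed 122.0 kt
Leg 2: desired track 206.3°; wind correction -5.8° → command heading 200.5°, groundspeed 127.1 kt
Leg 3: desired track 263.0°; wind correction +4.9° → command heading 267.9°, groundspeed 128.1 kt
Leg 4: desired track 271.4°; wind correction +6.4° → command heading 277.8°, groundspeed 126.3 kt

Leg 1: heading=295.0°, groundspeed=122.0 kt
Leg 2: heading=200.5°, groundspeed=127.1 kt
Leg 3: heading=267.9°, groundspeed=128.1 kt
Leg 4: heading=277.8°, groundspeed=126.3 kt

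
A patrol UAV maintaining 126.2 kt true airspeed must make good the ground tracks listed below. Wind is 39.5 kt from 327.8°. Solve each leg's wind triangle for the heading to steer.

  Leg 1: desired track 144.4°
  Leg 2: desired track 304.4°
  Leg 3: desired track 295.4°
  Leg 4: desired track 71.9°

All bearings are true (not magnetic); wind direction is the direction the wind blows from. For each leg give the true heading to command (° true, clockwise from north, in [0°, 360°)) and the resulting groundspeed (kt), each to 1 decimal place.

Leg 1: desired track 144.4°; wind correction -1.1° → command heading 143.3°, groundspeed 165.6 kt
Leg 2: desired track 304.4°; wind correction +7.1° → command heading 311.5°, groundspeed 89.0 kt
Leg 3: desired track 295.4°; wind correction +9.7° → command heading 305.1°, groundspeed 91.1 kt
Leg 4: desired track 71.9°; wind correction -17.7° → command heading 54.2°, groundspeed 129.9 kt

Leg 1: heading=143.3°, groundspeed=165.6 kt
Leg 2: heading=311.5°, groundspeed=89.0 kt
Leg 3: heading=305.1°, groundspeed=91.1 kt
Leg 4: heading=54.2°, groundspeed=129.9 kt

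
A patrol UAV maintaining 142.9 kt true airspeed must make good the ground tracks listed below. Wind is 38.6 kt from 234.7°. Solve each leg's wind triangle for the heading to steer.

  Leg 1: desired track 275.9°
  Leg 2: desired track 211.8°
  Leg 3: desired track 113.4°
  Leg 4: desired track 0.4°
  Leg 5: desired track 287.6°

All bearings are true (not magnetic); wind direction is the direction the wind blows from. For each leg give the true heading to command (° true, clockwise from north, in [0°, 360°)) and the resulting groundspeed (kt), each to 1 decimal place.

Leg 1: heading=265.7°, groundspeed=111.6 kt
Leg 2: heading=217.8°, groundspeed=106.6 kt
Leg 3: heading=126.7°, groundspeed=159.1 kt
Leg 4: heading=347.7°, groundspeed=161.9 kt
Leg 5: heading=275.2°, groundspeed=116.3 kt

Leg 1: desired track 275.9°; wind correction -10.2° → command heading 265.7°, groundspeed 111.6 kt
Leg 2: desired track 211.8°; wind correction +6.0° → command heading 217.8°, groundspeed 106.6 kt
Leg 3: desired track 113.4°; wind correction +13.3° → command heading 126.7°, groundspeed 159.1 kt
Leg 4: desired track 0.4°; wind correction -12.7° → command heading 347.7°, groundspeed 161.9 kt
Leg 5: desired track 287.6°; wind correction -12.4° → command heading 275.2°, groundspeed 116.3 kt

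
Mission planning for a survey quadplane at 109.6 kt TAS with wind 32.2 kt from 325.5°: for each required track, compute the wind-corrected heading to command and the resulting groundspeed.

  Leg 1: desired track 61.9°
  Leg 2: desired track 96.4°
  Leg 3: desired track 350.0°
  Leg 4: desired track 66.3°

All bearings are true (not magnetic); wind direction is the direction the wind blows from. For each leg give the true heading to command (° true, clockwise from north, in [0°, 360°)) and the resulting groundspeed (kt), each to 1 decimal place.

Leg 1: desired track 61.9°; wind correction -17.0° → command heading 44.9°, groundspeed 108.4 kt
Leg 2: desired track 96.4°; wind correction -12.8° → command heading 83.6°, groundspeed 127.9 kt
Leg 3: desired track 350.0°; wind correction -7.0° → command heading 343.0°, groundspeed 79.5 kt
Leg 4: desired track 66.3°; wind correction -16.8° → command heading 49.5°, groundspeed 111.0 kt

Leg 1: heading=44.9°, groundspeed=108.4 kt
Leg 2: heading=83.6°, groundspeed=127.9 kt
Leg 3: heading=343.0°, groundspeed=79.5 kt
Leg 4: heading=49.5°, groundspeed=111.0 kt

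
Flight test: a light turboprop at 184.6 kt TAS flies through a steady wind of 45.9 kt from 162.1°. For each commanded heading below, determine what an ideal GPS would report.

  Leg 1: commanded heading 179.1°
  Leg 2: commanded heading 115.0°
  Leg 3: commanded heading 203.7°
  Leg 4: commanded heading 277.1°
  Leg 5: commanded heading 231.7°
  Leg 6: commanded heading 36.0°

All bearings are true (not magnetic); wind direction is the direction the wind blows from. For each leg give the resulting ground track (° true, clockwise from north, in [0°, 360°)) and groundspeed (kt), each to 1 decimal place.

Leg 1: heading 179.1°; drift +5.4° → track 184.5°, groundspeed 141.3 kt
Leg 2: heading 115.0°; drift -12.4° → track 102.6°, groundspeed 157.0 kt
Leg 3: heading 203.7°; drift +11.5° → track 215.2°, groundspeed 153.3 kt
Leg 4: heading 277.1°; drift +11.5° → track 288.6°, groundspeed 208.2 kt
Leg 5: heading 231.7°; drift +14.3° → track 246.0°, groundspeed 174.0 kt
Leg 6: heading 36.0°; drift -9.9° → track 26.1°, groundspeed 214.9 kt

Leg 1: track=184.5°, groundspeed=141.3 kt
Leg 2: track=102.6°, groundspeed=157.0 kt
Leg 3: track=215.2°, groundspeed=153.3 kt
Leg 4: track=288.6°, groundspeed=208.2 kt
Leg 5: track=246.0°, groundspeed=174.0 kt
Leg 6: track=26.1°, groundspeed=214.9 kt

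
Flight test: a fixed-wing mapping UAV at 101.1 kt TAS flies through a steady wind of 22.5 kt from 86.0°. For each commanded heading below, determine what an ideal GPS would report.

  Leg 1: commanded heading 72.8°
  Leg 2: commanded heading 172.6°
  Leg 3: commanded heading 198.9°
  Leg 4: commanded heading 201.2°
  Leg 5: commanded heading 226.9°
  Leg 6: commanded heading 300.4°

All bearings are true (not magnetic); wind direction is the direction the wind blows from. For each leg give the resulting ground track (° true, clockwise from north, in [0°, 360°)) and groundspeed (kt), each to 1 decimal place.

Leg 1: track=69.1°, groundspeed=79.4 kt
Leg 2: track=185.3°, groundspeed=102.3 kt
Leg 3: track=209.6°, groundspeed=111.8 kt
Leg 4: track=211.6°, groundspeed=112.5 kt
Leg 5: track=233.7°, groundspeed=119.4 kt
Leg 6: track=294.3°, groundspeed=120.3 kt

Leg 1: heading 72.8°; drift -3.7° → track 69.1°, groundspeed 79.4 kt
Leg 2: heading 172.6°; drift +12.7° → track 185.3°, groundspeed 102.3 kt
Leg 3: heading 198.9°; drift +10.7° → track 209.6°, groundspeed 111.8 kt
Leg 4: heading 201.2°; drift +10.4° → track 211.6°, groundspeed 112.5 kt
Leg 5: heading 226.9°; drift +6.8° → track 233.7°, groundspeed 119.4 kt
Leg 6: heading 300.4°; drift -6.1° → track 294.3°, groundspeed 120.3 kt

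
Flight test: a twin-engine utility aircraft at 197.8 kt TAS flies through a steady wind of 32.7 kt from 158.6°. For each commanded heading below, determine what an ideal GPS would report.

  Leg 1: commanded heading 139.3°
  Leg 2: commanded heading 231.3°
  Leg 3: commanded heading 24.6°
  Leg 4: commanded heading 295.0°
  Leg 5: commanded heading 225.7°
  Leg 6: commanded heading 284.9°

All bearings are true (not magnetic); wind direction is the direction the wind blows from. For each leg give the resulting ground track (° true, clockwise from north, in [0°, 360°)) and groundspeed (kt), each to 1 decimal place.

Leg 1: track=135.6°, groundspeed=167.3 kt
Leg 2: track=240.7°, groundspeed=190.6 kt
Leg 3: track=18.5°, groundspeed=221.8 kt
Leg 4: track=300.8°, groundspeed=222.6 kt
Leg 5: track=234.9°, groundspeed=187.5 kt
Leg 6: track=291.8°, groundspeed=218.8 kt

Leg 1: heading 139.3°; drift -3.7° → track 135.6°, groundspeed 167.3 kt
Leg 2: heading 231.3°; drift +9.4° → track 240.7°, groundspeed 190.6 kt
Leg 3: heading 24.6°; drift -6.1° → track 18.5°, groundspeed 221.8 kt
Leg 4: heading 295.0°; drift +5.8° → track 300.8°, groundspeed 222.6 kt
Leg 5: heading 225.7°; drift +9.2° → track 234.9°, groundspeed 187.5 kt
Leg 6: heading 284.9°; drift +6.9° → track 291.8°, groundspeed 218.8 kt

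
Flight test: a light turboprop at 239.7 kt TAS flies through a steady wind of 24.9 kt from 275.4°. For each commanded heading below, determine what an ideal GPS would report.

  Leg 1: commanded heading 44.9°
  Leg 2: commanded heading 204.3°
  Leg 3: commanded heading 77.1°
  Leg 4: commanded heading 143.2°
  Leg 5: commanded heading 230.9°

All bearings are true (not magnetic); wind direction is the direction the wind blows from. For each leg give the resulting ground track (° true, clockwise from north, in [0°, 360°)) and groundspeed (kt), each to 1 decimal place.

Leg 1: track=49.2°, groundspeed=256.3 kt
Leg 2: track=198.5°, groundspeed=232.8 kt
Leg 3: track=78.8°, groundspeed=263.5 kt
Leg 4: track=139.1°, groundspeed=257.1 kt
Leg 5: track=226.4°, groundspeed=222.6 kt

Leg 1: heading 44.9°; drift +4.3° → track 49.2°, groundspeed 256.3 kt
Leg 2: heading 204.3°; drift -5.8° → track 198.5°, groundspeed 232.8 kt
Leg 3: heading 77.1°; drift +1.7° → track 78.8°, groundspeed 263.5 kt
Leg 4: heading 143.2°; drift -4.1° → track 139.1°, groundspeed 257.1 kt
Leg 5: heading 230.9°; drift -4.5° → track 226.4°, groundspeed 222.6 kt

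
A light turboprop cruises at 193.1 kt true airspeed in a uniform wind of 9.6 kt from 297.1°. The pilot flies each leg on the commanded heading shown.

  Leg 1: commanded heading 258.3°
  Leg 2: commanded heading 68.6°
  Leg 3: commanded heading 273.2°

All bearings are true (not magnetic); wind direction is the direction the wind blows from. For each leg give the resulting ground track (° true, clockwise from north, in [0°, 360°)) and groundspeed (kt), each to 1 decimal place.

Leg 1: heading 258.3°; drift -1.9° → track 256.4°, groundspeed 185.7 kt
Leg 2: heading 68.6°; drift +2.1° → track 70.7°, groundspeed 199.6 kt
Leg 3: heading 273.2°; drift -1.2° → track 272.0°, groundspeed 184.4 kt

Leg 1: track=256.4°, groundspeed=185.7 kt
Leg 2: track=70.7°, groundspeed=199.6 kt
Leg 3: track=272.0°, groundspeed=184.4 kt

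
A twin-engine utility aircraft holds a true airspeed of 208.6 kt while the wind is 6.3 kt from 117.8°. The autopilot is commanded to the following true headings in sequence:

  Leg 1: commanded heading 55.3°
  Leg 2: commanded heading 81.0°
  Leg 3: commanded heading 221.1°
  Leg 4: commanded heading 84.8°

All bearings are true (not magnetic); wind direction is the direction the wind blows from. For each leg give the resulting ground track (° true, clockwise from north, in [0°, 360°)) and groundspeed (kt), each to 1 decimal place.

Leg 1: heading 55.3°; drift -1.6° → track 53.7°, groundspeed 205.8 kt
Leg 2: heading 81.0°; drift -1.1° → track 79.9°, groundspeed 203.6 kt
Leg 3: heading 221.1°; drift +1.7° → track 222.8°, groundspeed 210.1 kt
Leg 4: heading 84.8°; drift -1.0° → track 83.8°, groundspeed 203.3 kt

Leg 1: track=53.7°, groundspeed=205.8 kt
Leg 2: track=79.9°, groundspeed=203.6 kt
Leg 3: track=222.8°, groundspeed=210.1 kt
Leg 4: track=83.8°, groundspeed=203.3 kt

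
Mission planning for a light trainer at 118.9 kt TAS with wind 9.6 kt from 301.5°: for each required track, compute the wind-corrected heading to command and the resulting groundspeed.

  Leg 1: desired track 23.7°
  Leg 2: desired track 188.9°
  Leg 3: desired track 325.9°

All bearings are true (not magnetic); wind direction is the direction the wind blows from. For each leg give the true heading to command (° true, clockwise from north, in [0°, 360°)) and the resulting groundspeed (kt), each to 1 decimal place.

Leg 1: desired track 23.7°; wind correction -4.6° → command heading 19.1°, groundspeed 117.2 kt
Leg 2: desired track 188.9°; wind correction +4.3° → command heading 193.2°, groundspeed 122.3 kt
Leg 3: desired track 325.9°; wind correction -1.9° → command heading 324.0°, groundspeed 110.1 kt

Leg 1: heading=19.1°, groundspeed=117.2 kt
Leg 2: heading=193.2°, groundspeed=122.3 kt
Leg 3: heading=324.0°, groundspeed=110.1 kt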